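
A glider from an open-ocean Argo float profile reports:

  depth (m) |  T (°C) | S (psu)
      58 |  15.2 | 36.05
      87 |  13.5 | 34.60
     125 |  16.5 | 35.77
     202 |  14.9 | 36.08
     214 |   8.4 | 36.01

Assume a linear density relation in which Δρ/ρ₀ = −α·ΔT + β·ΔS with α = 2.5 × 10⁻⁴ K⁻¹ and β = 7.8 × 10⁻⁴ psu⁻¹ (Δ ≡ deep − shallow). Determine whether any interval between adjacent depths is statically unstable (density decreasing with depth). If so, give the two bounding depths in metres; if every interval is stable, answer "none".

58–87 m

Evaluate Δρ/ρ₀ = −αΔT + βΔS across each adjacent pair:
  58–87 m: −αΔT+βΔS = −(2.5 × 10⁻⁴)(-1.7)+(7.8 × 10⁻⁴)(-1.45) = -7.1 × 10⁻⁴ → UNSTABLE
  87–125 m: −αΔT+βΔS = −(2.5 × 10⁻⁴)(+3.0)+(7.8 × 10⁻⁴)(+1.17) = 1.6 × 10⁻⁴ → stable
  125–202 m: −αΔT+βΔS = −(2.5 × 10⁻⁴)(-1.6)+(7.8 × 10⁻⁴)(+0.31) = 6.4 × 10⁻⁴ → stable
  202–214 m: −αΔT+βΔS = −(2.5 × 10⁻⁴)(-6.5)+(7.8 × 10⁻⁴)(-0.07) = 1.6 × 10⁻³ → stable
The 58–87 m interval has Δρ < 0: lighter water underlies denser water.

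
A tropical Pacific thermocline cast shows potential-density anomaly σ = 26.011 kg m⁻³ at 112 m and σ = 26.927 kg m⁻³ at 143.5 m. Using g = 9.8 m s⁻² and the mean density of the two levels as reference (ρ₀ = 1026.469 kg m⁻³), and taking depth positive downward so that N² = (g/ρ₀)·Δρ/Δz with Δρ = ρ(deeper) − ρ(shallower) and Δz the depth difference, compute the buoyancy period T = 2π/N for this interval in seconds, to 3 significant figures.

377 s

Δρ = 1026.927 − 1026.011 = 0.916 kg m⁻³ over Δz = 143.5 − 112 = 31.5 m.
N² = (9.8/1026.469) × (0.916/31.5) = 2.7763 × 10⁻⁴ s⁻².
N = √(2.7763 × 10⁻⁴) = 0.016662 rad s⁻¹, so T = 2π/N = 377.10 s ≈ 377 s.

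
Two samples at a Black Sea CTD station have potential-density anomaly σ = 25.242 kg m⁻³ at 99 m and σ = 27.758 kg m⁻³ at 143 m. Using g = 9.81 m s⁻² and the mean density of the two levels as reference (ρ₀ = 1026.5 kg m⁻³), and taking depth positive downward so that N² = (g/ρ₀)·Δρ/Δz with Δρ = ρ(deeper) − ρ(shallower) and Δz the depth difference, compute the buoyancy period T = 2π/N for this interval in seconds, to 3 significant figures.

Δρ = 1027.758 − 1025.242 = 2.516 kg m⁻³ over Δz = 143 − 99 = 44 m.
N² = (9.81/1026.5) × (2.516/44) = 5.4647 × 10⁻⁴ s⁻².
N = √(5.4647 × 10⁻⁴) = 0.023377 rad s⁻¹, so T = 2π/N = 268.78 s ≈ 269 s.
N² > 0, so the interval is statically stable.

269 s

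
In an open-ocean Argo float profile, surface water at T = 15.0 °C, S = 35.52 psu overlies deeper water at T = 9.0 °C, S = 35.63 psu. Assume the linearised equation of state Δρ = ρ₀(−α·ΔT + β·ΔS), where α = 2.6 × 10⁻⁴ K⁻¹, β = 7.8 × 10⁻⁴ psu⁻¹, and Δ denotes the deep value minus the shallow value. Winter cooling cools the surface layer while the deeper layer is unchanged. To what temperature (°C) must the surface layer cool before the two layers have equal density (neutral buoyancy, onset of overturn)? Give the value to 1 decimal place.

8.7 °C

Neutral buoyancy requires Δρ = 0, i.e. −α(T_deep − T_surf′) + β(S_deep − S_surf) = 0.
T_surf′ = T_deep − (β/α)·ΔS = 9.0 − (7.8 × 10⁻⁴/2.6 × 10⁻⁴)·(+0.11) = 8.670 °C.
Cooling required: 15.0 − (8.670) = 6.330 °C.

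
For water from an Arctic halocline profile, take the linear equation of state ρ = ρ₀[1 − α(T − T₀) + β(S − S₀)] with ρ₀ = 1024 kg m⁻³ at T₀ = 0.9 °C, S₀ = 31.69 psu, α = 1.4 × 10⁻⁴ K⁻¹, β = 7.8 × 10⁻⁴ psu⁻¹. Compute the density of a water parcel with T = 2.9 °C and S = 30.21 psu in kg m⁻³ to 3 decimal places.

T − T₀ = +2.0 K, S − S₀ = -1.48 psu.
Bracket = 1 − α·(+2.0) + β·(-1.48) = 1 + (-1.4344 × 10⁻³) = 0.9985656.
ρ = 1024 × 0.9985656 = 1022.531 kg m⁻³.

1022.531 kg m⁻³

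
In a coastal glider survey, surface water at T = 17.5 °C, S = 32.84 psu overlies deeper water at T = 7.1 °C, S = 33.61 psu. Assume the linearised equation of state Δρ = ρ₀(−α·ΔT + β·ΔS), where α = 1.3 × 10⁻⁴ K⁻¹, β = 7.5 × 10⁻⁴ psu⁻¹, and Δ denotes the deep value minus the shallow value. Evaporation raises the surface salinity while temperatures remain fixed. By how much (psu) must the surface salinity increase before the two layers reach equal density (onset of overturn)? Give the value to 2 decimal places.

Neutral buoyancy requires −α(T_deep − T_surf) + β(S_deep − S_surf′) = 0.
S_surf′ = S_deep − (α/β)·ΔT = 33.61 − (1.3 × 10⁻⁴/7.5 × 10⁻⁴)·(-10.4) = 35.4127 psu.
Increase required: 35.4127 − 32.84 = 2.5727 psu.

2.57 psu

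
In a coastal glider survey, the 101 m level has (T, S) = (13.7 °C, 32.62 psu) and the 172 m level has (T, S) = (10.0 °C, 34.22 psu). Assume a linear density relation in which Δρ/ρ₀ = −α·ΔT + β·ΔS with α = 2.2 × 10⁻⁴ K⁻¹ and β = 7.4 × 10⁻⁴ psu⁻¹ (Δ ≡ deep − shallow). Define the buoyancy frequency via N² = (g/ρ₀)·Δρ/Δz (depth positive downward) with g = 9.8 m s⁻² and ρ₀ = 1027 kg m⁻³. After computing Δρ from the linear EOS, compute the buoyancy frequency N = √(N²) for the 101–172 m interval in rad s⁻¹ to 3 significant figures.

0.0166 rad s⁻¹

ΔT = -3.7 K, ΔS = +1.60 psu (deep − shallow).
Δρ/ρ₀ = −αΔT + βΔS = 8.14 × 10⁻⁴ + 1.184 × 10⁻³ = 1.998 × 10⁻³, so Δρ ≈ 2.052 kg m⁻³.
N² = (g/ρ₀)·Δρ/Δz = g·(Δρ/ρ₀)/Δz = 9.8 × 1.998 × 10⁻³ / 71 = 2.7578 × 10⁻⁴ s⁻².
N = √(2.7578 × 10⁻⁴) = 0.016607 rad s⁻¹ ≈ 0.0166 rad s⁻¹.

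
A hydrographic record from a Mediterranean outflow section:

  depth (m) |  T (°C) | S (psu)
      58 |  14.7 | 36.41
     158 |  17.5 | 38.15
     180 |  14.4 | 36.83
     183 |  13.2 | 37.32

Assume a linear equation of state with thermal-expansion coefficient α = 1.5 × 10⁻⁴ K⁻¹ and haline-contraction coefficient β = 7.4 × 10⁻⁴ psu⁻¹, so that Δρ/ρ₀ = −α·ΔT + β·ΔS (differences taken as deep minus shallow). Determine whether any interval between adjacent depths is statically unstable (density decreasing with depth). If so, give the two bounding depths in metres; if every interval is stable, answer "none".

Evaluate Δρ/ρ₀ = −αΔT + βΔS across each adjacent pair:
  58–158 m: −αΔT+βΔS = −(1.5 × 10⁻⁴)(+2.8)+(7.4 × 10⁻⁴)(+1.74) = 8.7 × 10⁻⁴ → stable
  158–180 m: −αΔT+βΔS = −(1.5 × 10⁻⁴)(-3.1)+(7.4 × 10⁻⁴)(-1.32) = -5.1 × 10⁻⁴ → UNSTABLE
  180–183 m: −αΔT+βΔS = −(1.5 × 10⁻⁴)(-1.2)+(7.4 × 10⁻⁴)(+0.49) = 5.4 × 10⁻⁴ → stable
The 158–180 m interval has Δρ < 0: lighter water underlies denser water.

158–180 m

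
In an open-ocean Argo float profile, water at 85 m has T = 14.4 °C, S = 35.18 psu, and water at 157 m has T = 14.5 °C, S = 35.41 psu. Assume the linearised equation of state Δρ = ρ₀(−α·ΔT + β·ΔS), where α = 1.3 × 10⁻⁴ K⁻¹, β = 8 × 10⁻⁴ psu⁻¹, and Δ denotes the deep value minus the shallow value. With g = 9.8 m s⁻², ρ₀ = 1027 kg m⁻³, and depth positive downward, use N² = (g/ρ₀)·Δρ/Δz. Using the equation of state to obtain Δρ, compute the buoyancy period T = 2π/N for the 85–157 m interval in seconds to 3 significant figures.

ΔT = +0.1 K, ΔS = +0.23 psu (deep − shallow).
Δρ/ρ₀ = −αΔT + βΔS = -1.30 × 10⁻⁵ + 1.84 × 10⁻⁴ = 1.71 × 10⁻⁴, so Δρ ≈ 0.1756 kg m⁻³.
N² = (g/ρ₀)·Δρ/Δz = g·(Δρ/ρ₀)/Δz = 9.8 × 1.71 × 10⁻⁴ / 72 = 2.3275 × 10⁻⁵ s⁻².
N = √(2.3275 × 10⁻⁵) = 4.8244 × 10⁻³ rad s⁻¹ → T = 2π/N = 1.3024 × 10³ s ≈ 1.30 × 10³ s.

1.30 × 10³ s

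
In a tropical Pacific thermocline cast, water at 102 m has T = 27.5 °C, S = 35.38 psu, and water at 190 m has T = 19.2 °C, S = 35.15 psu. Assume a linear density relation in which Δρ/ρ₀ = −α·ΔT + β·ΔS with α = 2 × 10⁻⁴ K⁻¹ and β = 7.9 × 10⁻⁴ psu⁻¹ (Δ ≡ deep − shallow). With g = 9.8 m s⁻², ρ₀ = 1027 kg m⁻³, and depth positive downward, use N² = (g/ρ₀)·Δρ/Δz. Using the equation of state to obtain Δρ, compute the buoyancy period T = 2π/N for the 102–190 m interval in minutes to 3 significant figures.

8.16 min

ΔT = -8.3 K, ΔS = -0.23 psu (deep − shallow).
Δρ/ρ₀ = −αΔT + βΔS = 1.66 × 10⁻³ − 1.817 × 10⁻⁴ = 1.4783 × 10⁻³, so Δρ ≈ 1.518 kg m⁻³.
N² = (g/ρ₀)·Δρ/Δz = g·(Δρ/ρ₀)/Δz = 9.8 × 1.4783 × 10⁻³ / 88 = 1.6463 × 10⁻⁴ s⁻².
N = √(1.6463 × 10⁻⁴) = 0.012831 rad s⁻¹ → T = 2π/N = 489.69 s = 8.1615 min ≈ 8.16 min.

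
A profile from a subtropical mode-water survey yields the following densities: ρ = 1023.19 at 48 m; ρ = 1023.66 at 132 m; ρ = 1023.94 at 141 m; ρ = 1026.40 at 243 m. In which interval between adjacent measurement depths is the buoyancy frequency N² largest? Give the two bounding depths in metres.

132–141 m

Compute the density gradient over each adjacent pair:
  48–132 m: Δρ/Δz = 0.47/84 = 5.6 × 10⁻³ kg m⁻⁴
  132–141 m: Δρ/Δz = 0.28/9 = 0.031 kg m⁻⁴
  141–243 m: Δρ/Δz = 2.46/102 = 0.024 kg m⁻⁴
The largest gradient is in the 132–141 m interval — the pycnocline.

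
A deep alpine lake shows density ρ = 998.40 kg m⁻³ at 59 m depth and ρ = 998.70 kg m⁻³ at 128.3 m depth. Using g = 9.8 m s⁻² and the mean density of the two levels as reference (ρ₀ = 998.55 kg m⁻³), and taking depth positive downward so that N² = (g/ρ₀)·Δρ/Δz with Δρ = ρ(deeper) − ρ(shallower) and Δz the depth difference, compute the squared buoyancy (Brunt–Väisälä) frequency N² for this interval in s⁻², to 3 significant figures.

Δρ = 998.70 − 998.40 = 0.30 kg m⁻³ over Δz = 128.3 − 59 = 69.3 m.
N² = (9.8/998.55) × (0.30/69.3) = 4.2486 × 10⁻⁵ s⁻² ≈ 4.25 × 10⁻⁵ s⁻².
Since Δρ > 0 the layer is stably stratified.

4.25 × 10⁻⁵ s⁻²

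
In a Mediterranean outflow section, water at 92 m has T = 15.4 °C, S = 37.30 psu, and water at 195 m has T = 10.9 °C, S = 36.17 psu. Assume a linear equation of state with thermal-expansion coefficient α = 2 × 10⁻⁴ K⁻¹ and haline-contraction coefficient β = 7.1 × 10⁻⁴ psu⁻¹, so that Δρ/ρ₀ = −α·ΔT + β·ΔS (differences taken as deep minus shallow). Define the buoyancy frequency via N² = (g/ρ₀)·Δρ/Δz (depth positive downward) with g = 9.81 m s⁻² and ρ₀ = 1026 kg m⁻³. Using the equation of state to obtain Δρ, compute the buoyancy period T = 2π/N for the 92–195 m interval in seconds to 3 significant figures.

ΔT = -4.5 K, ΔS = -1.13 psu (deep − shallow).
Δρ/ρ₀ = −αΔT + βΔS = 9.00 × 10⁻⁴ − 8.023 × 10⁻⁴ = 9.77 × 10⁻⁵, so Δρ ≈ 0.1002 kg m⁻³.
N² = (g/ρ₀)·Δρ/Δz = g·(Δρ/ρ₀)/Δz = 9.81 × 9.77 × 10⁻⁵ / 103 = 9.3052 × 10⁻⁶ s⁻².
N = √(9.3052 × 10⁻⁶) = 3.0504 × 10⁻³ rad s⁻¹ → T = 2π/N = 2.0598 × 10³ s ≈ 2.06 × 10³ s.

2.06 × 10³ s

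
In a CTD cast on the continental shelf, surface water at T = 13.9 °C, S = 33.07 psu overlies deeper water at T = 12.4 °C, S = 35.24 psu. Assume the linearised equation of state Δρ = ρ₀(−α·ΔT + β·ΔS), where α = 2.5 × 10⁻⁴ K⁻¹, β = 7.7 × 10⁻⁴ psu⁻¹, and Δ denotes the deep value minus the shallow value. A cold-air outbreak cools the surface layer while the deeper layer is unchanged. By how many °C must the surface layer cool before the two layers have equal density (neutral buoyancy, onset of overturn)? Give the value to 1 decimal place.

Neutral buoyancy requires Δρ = 0, i.e. −α(T_deep − T_surf′) + β(S_deep − S_surf) = 0.
T_surf′ = T_deep − (β/α)·ΔS = 12.4 − (7.7 × 10⁻⁴/2.5 × 10⁻⁴)·(+2.17) = 5.716 °C.
Cooling required: 13.9 − (5.716) = 8.184 °C.

8.2 °C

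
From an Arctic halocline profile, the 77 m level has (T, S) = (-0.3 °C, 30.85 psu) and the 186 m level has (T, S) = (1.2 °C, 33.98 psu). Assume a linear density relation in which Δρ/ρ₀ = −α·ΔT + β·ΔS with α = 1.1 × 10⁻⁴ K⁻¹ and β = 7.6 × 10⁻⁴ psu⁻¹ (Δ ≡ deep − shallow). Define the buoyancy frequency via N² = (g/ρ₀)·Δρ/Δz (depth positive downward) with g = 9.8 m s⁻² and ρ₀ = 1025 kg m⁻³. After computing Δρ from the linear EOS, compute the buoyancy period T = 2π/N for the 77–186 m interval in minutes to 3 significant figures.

7.42 min

ΔT = +1.5 K, ΔS = +3.13 psu (deep − shallow).
Δρ/ρ₀ = −αΔT + βΔS = -1.65 × 10⁻⁴ + 2.3788 × 10⁻³ = 2.2138 × 10⁻³, so Δρ ≈ 2.269 kg m⁻³.
N² = (g/ρ₀)·Δρ/Δz = g·(Δρ/ρ₀)/Δz = 9.8 × 2.2138 × 10⁻³ / 109 = 1.9904 × 10⁻⁴ s⁻².
N = √(1.9904 × 10⁻⁴) = 0.014108 rad s⁻¹ → T = 2π/N = 445.36 s = 7.4227 min ≈ 7.42 min.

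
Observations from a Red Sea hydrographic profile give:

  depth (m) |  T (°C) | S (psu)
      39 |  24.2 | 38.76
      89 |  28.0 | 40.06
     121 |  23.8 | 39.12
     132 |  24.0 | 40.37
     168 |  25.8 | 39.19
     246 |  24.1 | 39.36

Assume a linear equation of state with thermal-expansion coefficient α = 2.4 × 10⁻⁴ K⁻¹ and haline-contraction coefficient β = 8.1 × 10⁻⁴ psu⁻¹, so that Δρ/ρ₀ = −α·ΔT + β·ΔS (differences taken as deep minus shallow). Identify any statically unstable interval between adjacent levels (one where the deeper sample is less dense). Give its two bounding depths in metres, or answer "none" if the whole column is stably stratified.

Evaluate Δρ/ρ₀ = −αΔT + βΔS across each adjacent pair:
  39–89 m: −αΔT+βΔS = −(2.4 × 10⁻⁴)(+3.8)+(8.1 × 10⁻⁴)(+1.30) = 1.4 × 10⁻⁴ → stable
  89–121 m: −αΔT+βΔS = −(2.4 × 10⁻⁴)(-4.2)+(8.1 × 10⁻⁴)(-0.94) = 2.5 × 10⁻⁴ → stable
  121–132 m: −αΔT+βΔS = −(2.4 × 10⁻⁴)(+0.2)+(8.1 × 10⁻⁴)(+1.25) = 9.6 × 10⁻⁴ → stable
  132–168 m: −αΔT+βΔS = −(2.4 × 10⁻⁴)(+1.8)+(8.1 × 10⁻⁴)(-1.18) = -1.4 × 10⁻³ → UNSTABLE
  168–246 m: −αΔT+βΔS = −(2.4 × 10⁻⁴)(-1.7)+(8.1 × 10⁻⁴)(+0.17) = 5.5 × 10⁻⁴ → stable
The 132–168 m interval has Δρ < 0: lighter water underlies denser water.

132–168 m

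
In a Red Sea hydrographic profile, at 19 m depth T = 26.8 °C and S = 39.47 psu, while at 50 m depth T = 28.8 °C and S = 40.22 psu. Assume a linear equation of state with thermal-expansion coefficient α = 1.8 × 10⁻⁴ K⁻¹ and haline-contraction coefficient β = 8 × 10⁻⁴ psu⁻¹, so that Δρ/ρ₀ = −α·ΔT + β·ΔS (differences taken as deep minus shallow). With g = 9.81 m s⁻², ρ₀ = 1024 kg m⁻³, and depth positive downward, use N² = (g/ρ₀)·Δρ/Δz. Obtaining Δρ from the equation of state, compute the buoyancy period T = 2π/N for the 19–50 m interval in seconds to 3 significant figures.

721 s

ΔT = +2.0 K, ΔS = +0.75 psu (deep − shallow).
Δρ/ρ₀ = −αΔT + βΔS = -3.60 × 10⁻⁴ + 6.00 × 10⁻⁴ = 2.40 × 10⁻⁴, so Δρ ≈ 0.2458 kg m⁻³.
N² = (g/ρ₀)·Δρ/Δz = g·(Δρ/ρ₀)/Δz = 9.81 × 2.40 × 10⁻⁴ / 31 = 7.5948 × 10⁻⁵ s⁻².
N = √(7.5948 × 10⁻⁵) = 8.7148 × 10⁻³ rad s⁻¹ → T = 2π/N = 720.98 s ≈ 721 s.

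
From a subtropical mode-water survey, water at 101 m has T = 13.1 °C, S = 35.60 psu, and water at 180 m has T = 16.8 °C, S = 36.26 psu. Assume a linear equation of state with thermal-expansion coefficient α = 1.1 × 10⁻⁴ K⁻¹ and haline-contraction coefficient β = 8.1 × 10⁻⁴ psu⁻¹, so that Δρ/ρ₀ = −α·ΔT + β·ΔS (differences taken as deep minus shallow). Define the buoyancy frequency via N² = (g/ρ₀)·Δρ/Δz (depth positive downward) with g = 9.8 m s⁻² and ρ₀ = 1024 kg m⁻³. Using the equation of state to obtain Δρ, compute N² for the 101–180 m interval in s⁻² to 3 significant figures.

1.58 × 10⁻⁵ s⁻²

ΔT = +3.7 K, ΔS = +0.66 psu (deep − shallow).
Δρ/ρ₀ = −αΔT + βΔS = -4.07 × 10⁻⁴ + 5.346 × 10⁻⁴ = 1.276 × 10⁻⁴, so Δρ ≈ 0.1307 kg m⁻³.
N² = (g/ρ₀)·Δρ/Δz = g·(Δρ/ρ₀)/Δz = 9.8 × 1.276 × 10⁻⁴ / 79 = 1.5829 × 10⁻⁵ s⁻² ≈ 1.58 × 10⁻⁵ s⁻².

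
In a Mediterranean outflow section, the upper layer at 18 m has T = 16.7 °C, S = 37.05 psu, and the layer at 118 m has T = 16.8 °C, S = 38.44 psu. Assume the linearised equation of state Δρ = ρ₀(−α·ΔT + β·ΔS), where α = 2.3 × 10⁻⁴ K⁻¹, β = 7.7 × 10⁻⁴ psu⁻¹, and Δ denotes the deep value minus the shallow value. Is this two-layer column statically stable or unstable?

stable

ΔT = 16.8 − 16.7 = +0.1 K and ΔS = 38.44 − 37.05 = +1.39 psu (deep − shallow).
−αΔT = -2.30 × 10⁻⁵; βΔS = 1.0703 × 10⁻³; sum Δρ/ρ₀ = 1.0473 × 10⁻³.
Δρ/ρ₀ > 0, so Δρ > 0: deeper water is denser → statically stable.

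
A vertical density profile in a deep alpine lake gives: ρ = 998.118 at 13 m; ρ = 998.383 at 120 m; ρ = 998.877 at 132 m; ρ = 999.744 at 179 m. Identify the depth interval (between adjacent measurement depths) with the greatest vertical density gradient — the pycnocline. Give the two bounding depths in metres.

Compute the density gradient over each adjacent pair:
  13–120 m: Δρ/Δz = 0.265/107 = 2.5 × 10⁻³ kg m⁻⁴
  120–132 m: Δρ/Δz = 0.494/12 = 0.041 kg m⁻⁴
  132–179 m: Δρ/Δz = 0.867/47 = 0.018 kg m⁻⁴
The largest gradient is in the 120–132 m interval — the pycnocline.

120–132 m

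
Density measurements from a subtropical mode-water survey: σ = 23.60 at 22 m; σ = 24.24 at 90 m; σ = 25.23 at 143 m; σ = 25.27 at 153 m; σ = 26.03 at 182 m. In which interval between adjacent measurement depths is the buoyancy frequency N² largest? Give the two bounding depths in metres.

Compute the density gradient over each adjacent pair:
  22–90 m: Δρ/Δz = 0.64/68 = 9.4 × 10⁻³ kg m⁻⁴
  90–143 m: Δρ/Δz = 0.99/53 = 0.019 kg m⁻⁴
  143–153 m: Δρ/Δz = 0.04/10 = 4.0 × 10⁻³ kg m⁻⁴
  153–182 m: Δρ/Δz = 0.76/29 = 0.026 kg m⁻⁴
The largest gradient is in the 153–182 m interval — the pycnocline.

153–182 m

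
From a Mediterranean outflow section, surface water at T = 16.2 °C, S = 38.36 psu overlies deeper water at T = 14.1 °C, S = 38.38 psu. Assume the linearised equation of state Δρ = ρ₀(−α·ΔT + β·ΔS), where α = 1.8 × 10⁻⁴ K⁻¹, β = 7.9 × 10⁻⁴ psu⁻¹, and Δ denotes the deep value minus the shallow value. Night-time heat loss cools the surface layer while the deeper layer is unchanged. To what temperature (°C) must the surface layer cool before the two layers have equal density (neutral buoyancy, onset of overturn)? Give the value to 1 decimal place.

14.0 °C

Neutral buoyancy requires Δρ = 0, i.e. −α(T_deep − T_surf′) + β(S_deep − S_surf) = 0.
T_surf′ = T_deep − (β/α)·ΔS = 14.1 − (7.9 × 10⁻⁴/1.8 × 10⁻⁴)·(+0.02) = 14.012 °C.
Cooling required: 16.2 − (14.012) = 2.188 °C.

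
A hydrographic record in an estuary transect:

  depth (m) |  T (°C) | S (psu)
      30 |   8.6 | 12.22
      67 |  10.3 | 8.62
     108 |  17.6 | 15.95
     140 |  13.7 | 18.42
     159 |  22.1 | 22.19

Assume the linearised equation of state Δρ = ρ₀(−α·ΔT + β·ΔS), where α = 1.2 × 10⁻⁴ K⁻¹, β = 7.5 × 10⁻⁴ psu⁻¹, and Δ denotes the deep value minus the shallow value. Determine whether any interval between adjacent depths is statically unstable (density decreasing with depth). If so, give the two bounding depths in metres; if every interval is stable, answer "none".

Evaluate Δρ/ρ₀ = −αΔT + βΔS across each adjacent pair:
  30–67 m: −αΔT+βΔS = −(1.2 × 10⁻⁴)(+1.7)+(7.5 × 10⁻⁴)(-3.60) = -2.9 × 10⁻³ → UNSTABLE
  67–108 m: −αΔT+βΔS = −(1.2 × 10⁻⁴)(+7.3)+(7.5 × 10⁻⁴)(+7.33) = 4.6 × 10⁻³ → stable
  108–140 m: −αΔT+βΔS = −(1.2 × 10⁻⁴)(-3.9)+(7.5 × 10⁻⁴)(+2.47) = 2.3 × 10⁻³ → stable
  140–159 m: −αΔT+βΔS = −(1.2 × 10⁻⁴)(+8.4)+(7.5 × 10⁻⁴)(+3.77) = 1.8 × 10⁻³ → stable
The 30–67 m interval has Δρ < 0: lighter water underlies denser water.

30–67 m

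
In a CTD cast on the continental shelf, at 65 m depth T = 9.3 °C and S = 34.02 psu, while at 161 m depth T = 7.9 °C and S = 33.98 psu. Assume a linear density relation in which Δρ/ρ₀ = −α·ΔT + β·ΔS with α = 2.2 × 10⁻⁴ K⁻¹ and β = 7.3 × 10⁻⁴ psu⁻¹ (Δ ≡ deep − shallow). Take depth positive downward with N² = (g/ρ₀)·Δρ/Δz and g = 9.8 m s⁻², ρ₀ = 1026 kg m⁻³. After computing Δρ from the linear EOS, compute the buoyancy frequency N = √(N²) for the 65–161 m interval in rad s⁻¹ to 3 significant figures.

5.33 × 10⁻³ rad s⁻¹

ΔT = -1.4 K, ΔS = -0.04 psu (deep − shallow).
Δρ/ρ₀ = −αΔT + βΔS = 3.08 × 10⁻⁴ − 2.92 × 10⁻⁵ = 2.788 × 10⁻⁴, so Δρ ≈ 0.2860 kg m⁻³.
N² = (g/ρ₀)·Δρ/Δz = g·(Δρ/ρ₀)/Δz = 9.8 × 2.788 × 10⁻⁴ / 96 = 2.8461 × 10⁻⁵ s⁻².
N = √(2.8461 × 10⁻⁵) = 5.3349 × 10⁻³ rad s⁻¹ ≈ 5.33 × 10⁻³ rad s⁻¹.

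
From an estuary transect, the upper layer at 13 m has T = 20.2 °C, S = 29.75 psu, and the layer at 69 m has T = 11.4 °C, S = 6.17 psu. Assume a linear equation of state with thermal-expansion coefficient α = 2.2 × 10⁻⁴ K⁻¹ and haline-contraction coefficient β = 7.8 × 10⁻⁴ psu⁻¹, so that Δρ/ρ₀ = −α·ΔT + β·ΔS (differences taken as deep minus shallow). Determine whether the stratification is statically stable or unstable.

unstable

ΔT = 11.4 − 20.2 = -8.8 K and ΔS = 6.17 − 29.75 = -23.58 psu (deep − shallow).
−αΔT = 1.936 × 10⁻³; βΔS = -0.0183924; sum Δρ/ρ₀ = -0.0164564.
Δρ/ρ₀ < 0, so Δρ < 0: deeper water is lighter → statically unstable; the column would overturn.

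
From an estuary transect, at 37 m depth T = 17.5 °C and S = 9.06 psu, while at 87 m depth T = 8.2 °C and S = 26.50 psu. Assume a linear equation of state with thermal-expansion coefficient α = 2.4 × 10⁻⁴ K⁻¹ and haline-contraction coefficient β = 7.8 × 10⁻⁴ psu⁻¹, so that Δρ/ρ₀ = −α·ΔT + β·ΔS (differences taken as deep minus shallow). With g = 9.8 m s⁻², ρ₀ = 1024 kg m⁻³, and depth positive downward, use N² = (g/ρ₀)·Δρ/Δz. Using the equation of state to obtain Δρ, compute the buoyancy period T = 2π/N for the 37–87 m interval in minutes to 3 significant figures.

ΔT = -9.3 K, ΔS = +17.44 psu (deep − shallow).
Δρ/ρ₀ = −αΔT + βΔS = 2.232 × 10⁻³ + 0.0136032 = 0.0158352, so Δρ ≈ 16.22 kg m⁻³.
N² = (g/ρ₀)·Δρ/Δz = g·(Δρ/ρ₀)/Δz = 9.8 × 0.0158352 / 50 = 3.1037 × 10⁻³ s⁻².
N = √(3.1037 × 10⁻³) = 0.055711 rad s⁻¹ → T = 2π/N = 112.78 s = 1.8797 min ≈ 1.88 min.

1.88 min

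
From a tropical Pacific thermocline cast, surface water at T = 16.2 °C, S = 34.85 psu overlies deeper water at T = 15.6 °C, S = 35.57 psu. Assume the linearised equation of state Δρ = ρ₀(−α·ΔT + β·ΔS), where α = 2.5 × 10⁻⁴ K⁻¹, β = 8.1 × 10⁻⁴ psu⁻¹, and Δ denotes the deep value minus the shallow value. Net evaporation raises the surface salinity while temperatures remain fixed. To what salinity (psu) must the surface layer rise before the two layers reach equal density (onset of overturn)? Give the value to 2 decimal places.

Neutral buoyancy requires −α(T_deep − T_surf) + β(S_deep − S_surf′) = 0.
S_surf′ = S_deep − (α/β)·ΔT = 35.57 − (2.5 × 10⁻⁴/8.1 × 10⁻⁴)·(-0.6) = 35.7552 psu.
Increase required: 35.7552 − 34.85 = 0.9052 psu.

35.76 psu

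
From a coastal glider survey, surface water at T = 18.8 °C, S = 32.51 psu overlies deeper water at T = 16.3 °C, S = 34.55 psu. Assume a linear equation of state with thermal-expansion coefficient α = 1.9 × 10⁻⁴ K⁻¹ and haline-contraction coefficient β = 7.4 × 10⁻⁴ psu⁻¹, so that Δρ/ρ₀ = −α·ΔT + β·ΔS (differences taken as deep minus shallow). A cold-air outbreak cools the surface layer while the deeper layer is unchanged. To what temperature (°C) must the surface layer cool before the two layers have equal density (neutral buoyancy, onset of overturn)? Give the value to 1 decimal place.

8.4 °C

Neutral buoyancy requires Δρ = 0, i.e. −α(T_deep − T_surf′) + β(S_deep − S_surf) = 0.
T_surf′ = T_deep − (β/α)·ΔS = 16.3 − (7.4 × 10⁻⁴/1.9 × 10⁻⁴)·(+2.04) = 8.355 °C.
Cooling required: 18.8 − (8.355) = 10.445 °C.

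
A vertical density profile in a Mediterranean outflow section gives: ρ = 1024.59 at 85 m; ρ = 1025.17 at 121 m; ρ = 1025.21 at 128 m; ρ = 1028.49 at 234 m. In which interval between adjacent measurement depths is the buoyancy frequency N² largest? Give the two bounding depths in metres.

128–234 m

Compute the density gradient over each adjacent pair:
  85–121 m: Δρ/Δz = 0.58/36 = 0.016 kg m⁻⁴
  121–128 m: Δρ/Δz = 0.04/7 = 5.7 × 10⁻³ kg m⁻⁴
  128–234 m: Δρ/Δz = 3.28/106 = 0.031 kg m⁻⁴
The largest gradient is in the 128–234 m interval — the pycnocline.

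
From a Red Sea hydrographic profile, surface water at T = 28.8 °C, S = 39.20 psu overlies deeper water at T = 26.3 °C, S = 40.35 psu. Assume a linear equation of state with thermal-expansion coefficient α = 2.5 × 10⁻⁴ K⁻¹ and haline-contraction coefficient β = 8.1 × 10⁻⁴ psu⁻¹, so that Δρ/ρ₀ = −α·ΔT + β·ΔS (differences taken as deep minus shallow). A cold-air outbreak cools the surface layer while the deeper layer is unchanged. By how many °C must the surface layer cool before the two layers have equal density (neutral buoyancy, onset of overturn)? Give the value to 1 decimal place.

6.2 °C

Neutral buoyancy requires Δρ = 0, i.e. −α(T_deep − T_surf′) + β(S_deep − S_surf) = 0.
T_surf′ = T_deep − (β/α)·ΔS = 26.3 − (8.1 × 10⁻⁴/2.5 × 10⁻⁴)·(+1.15) = 22.574 °C.
Cooling required: 28.8 − (22.574) = 6.226 °C.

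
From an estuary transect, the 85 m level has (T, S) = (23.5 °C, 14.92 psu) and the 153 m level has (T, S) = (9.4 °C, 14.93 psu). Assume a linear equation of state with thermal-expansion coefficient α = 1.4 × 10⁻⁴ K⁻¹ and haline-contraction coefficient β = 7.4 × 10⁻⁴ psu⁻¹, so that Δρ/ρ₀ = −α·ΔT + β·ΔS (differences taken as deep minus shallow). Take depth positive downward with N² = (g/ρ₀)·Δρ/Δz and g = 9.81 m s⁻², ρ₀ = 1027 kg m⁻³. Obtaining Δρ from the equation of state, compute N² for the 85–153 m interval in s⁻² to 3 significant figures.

2.86 × 10⁻⁴ s⁻²

ΔT = -14.1 K, ΔS = +0.01 psu (deep − shallow).
Δρ/ρ₀ = −αΔT + βΔS = 1.974 × 10⁻³ + 7.40 × 10⁻⁶ = 1.9814 × 10⁻³, so Δρ ≈ 2.035 kg m⁻³.
N² = (g/ρ₀)·Δρ/Δz = g·(Δρ/ρ₀)/Δz = 9.81 × 1.9814 × 10⁻³ / 68 = 2.8585 × 10⁻⁴ s⁻² ≈ 2.86 × 10⁻⁴ s⁻².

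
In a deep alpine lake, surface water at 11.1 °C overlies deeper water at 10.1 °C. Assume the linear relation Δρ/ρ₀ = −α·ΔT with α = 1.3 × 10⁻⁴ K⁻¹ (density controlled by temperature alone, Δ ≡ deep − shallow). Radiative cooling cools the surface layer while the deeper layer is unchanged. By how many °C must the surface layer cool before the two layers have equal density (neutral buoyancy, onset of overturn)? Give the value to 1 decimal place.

1.0 °C

With temperature the only control, equal density requires T_surf′ = T_deep.
T_surf′ = 10.1 °C.
Cooling required: 11.1 − 10.1 = 1.0 °C.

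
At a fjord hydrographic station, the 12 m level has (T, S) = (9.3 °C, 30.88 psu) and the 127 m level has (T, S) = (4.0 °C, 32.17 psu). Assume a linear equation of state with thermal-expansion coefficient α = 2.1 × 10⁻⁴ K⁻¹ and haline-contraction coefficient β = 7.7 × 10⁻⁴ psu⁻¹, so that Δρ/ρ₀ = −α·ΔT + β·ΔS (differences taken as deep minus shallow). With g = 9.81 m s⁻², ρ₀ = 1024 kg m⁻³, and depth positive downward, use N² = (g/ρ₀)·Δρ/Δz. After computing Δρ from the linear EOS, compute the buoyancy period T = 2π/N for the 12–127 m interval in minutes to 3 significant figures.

ΔT = -5.3 K, ΔS = +1.29 psu (deep − shallow).
Δρ/ρ₀ = −αΔT + βΔS = 1.113 × 10⁻³ + 9.933 × 10⁻⁴ = 2.1063 × 10⁻³, so Δρ ≈ 2.157 kg m⁻³.
N² = (g/ρ₀)·Δρ/Δz = g·(Δρ/ρ₀)/Δz = 9.81 × 2.1063 × 10⁻³ / 115 = 1.7968 × 10⁻⁴ s⁻².
N = √(1.7968 × 10⁻⁴) = 0.013404 rad s⁻¹ → T = 2π/N = 468.75 s = 7.8125 min ≈ 7.81 min.

7.81 min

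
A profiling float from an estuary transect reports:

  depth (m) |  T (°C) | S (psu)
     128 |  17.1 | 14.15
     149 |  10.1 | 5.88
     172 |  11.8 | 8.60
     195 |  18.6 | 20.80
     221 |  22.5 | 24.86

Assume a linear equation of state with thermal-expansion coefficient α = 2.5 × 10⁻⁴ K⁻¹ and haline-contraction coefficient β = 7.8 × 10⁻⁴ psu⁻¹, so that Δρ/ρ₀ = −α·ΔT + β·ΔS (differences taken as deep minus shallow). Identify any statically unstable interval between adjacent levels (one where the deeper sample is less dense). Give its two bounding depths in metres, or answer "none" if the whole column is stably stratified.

128–149 m

Evaluate Δρ/ρ₀ = −αΔT + βΔS across each adjacent pair:
  128–149 m: −αΔT+βΔS = −(2.5 × 10⁻⁴)(-7.0)+(7.8 × 10⁻⁴)(-8.27) = -4.7 × 10⁻³ → UNSTABLE
  149–172 m: −αΔT+βΔS = −(2.5 × 10⁻⁴)(+1.7)+(7.8 × 10⁻⁴)(+2.72) = 1.7 × 10⁻³ → stable
  172–195 m: −αΔT+βΔS = −(2.5 × 10⁻⁴)(+6.8)+(7.8 × 10⁻⁴)(+12.20) = 7.8 × 10⁻³ → stable
  195–221 m: −αΔT+βΔS = −(2.5 × 10⁻⁴)(+3.9)+(7.8 × 10⁻⁴)(+4.06) = 2.2 × 10⁻³ → stable
The 128–149 m interval has Δρ < 0: lighter water underlies denser water.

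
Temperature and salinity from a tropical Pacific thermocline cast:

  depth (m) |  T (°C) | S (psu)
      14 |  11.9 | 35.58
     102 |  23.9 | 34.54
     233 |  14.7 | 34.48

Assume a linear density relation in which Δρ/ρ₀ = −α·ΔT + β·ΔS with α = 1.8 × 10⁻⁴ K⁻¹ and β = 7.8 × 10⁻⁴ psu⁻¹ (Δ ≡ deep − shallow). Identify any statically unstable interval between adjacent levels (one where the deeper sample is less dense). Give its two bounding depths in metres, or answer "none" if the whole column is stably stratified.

14–102 m

Evaluate Δρ/ρ₀ = −αΔT + βΔS across each adjacent pair:
  14–102 m: −αΔT+βΔS = −(1.8 × 10⁻⁴)(+12.0)+(7.8 × 10⁻⁴)(-1.04) = -3.0 × 10⁻³ → UNSTABLE
  102–233 m: −αΔT+βΔS = −(1.8 × 10⁻⁴)(-9.2)+(7.8 × 10⁻⁴)(-0.06) = 1.6 × 10⁻³ → stable
The 14–102 m interval has Δρ < 0: lighter water underlies denser water.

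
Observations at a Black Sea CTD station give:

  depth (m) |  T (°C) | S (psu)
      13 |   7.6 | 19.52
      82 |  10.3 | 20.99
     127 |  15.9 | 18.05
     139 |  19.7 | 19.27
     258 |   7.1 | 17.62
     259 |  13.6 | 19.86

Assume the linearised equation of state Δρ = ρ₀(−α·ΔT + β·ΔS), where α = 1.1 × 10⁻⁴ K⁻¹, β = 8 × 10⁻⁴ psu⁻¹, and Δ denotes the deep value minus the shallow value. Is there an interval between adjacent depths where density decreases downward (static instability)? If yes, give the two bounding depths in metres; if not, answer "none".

82–127 m

Evaluate Δρ/ρ₀ = −αΔT + βΔS across each adjacent pair:
  13–82 m: −αΔT+βΔS = −(1.1 × 10⁻⁴)(+2.7)+(8 × 10⁻⁴)(+1.47) = 8.8 × 10⁻⁴ → stable
  82–127 m: −αΔT+βΔS = −(1.1 × 10⁻⁴)(+5.6)+(8 × 10⁻⁴)(-2.94) = -3.0 × 10⁻³ → UNSTABLE
  127–139 m: −αΔT+βΔS = −(1.1 × 10⁻⁴)(+3.8)+(8 × 10⁻⁴)(+1.22) = 5.6 × 10⁻⁴ → stable
  139–258 m: −αΔT+βΔS = −(1.1 × 10⁻⁴)(-12.6)+(8 × 10⁻⁴)(-1.65) = 6.6 × 10⁻⁵ → stable
  258–259 m: −αΔT+βΔS = −(1.1 × 10⁻⁴)(+6.5)+(8 × 10⁻⁴)(+2.24) = 1.1 × 10⁻³ → stable
The 82–127 m interval has Δρ < 0: lighter water underlies denser water.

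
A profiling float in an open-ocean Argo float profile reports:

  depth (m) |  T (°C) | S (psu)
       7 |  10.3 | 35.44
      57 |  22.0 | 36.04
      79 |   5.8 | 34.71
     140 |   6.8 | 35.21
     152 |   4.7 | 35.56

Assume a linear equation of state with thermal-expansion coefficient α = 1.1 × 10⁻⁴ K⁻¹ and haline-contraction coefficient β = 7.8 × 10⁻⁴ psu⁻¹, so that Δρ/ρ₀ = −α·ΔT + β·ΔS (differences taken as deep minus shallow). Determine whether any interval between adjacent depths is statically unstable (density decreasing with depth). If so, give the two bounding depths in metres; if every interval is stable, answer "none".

Evaluate Δρ/ρ₀ = −αΔT + βΔS across each adjacent pair:
  7–57 m: −αΔT+βΔS = −(1.1 × 10⁻⁴)(+11.7)+(7.8 × 10⁻⁴)(+0.60) = -8.2 × 10⁻⁴ → UNSTABLE
  57–79 m: −αΔT+βΔS = −(1.1 × 10⁻⁴)(-16.2)+(7.8 × 10⁻⁴)(-1.33) = 7.4 × 10⁻⁴ → stable
  79–140 m: −αΔT+βΔS = −(1.1 × 10⁻⁴)(+1.0)+(7.8 × 10⁻⁴)(+0.50) = 2.8 × 10⁻⁴ → stable
  140–152 m: −αΔT+βΔS = −(1.1 × 10⁻⁴)(-2.1)+(7.8 × 10⁻⁴)(+0.35) = 5.0 × 10⁻⁴ → stable
The 7–57 m interval has Δρ < 0: lighter water underlies denser water.

7–57 m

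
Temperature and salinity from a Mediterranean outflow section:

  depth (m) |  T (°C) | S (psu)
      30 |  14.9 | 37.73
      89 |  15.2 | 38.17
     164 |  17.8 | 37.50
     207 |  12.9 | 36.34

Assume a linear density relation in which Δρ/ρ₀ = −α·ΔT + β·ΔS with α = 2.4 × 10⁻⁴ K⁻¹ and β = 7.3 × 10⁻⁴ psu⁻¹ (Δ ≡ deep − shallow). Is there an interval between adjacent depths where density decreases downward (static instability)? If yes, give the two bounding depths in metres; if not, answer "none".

Evaluate Δρ/ρ₀ = −αΔT + βΔS across each adjacent pair:
  30–89 m: −αΔT+βΔS = −(2.4 × 10⁻⁴)(+0.3)+(7.3 × 10⁻⁴)(+0.44) = 2.5 × 10⁻⁴ → stable
  89–164 m: −αΔT+βΔS = −(2.4 × 10⁻⁴)(+2.6)+(7.3 × 10⁻⁴)(-0.67) = -1.1 × 10⁻³ → UNSTABLE
  164–207 m: −αΔT+βΔS = −(2.4 × 10⁻⁴)(-4.9)+(7.3 × 10⁻⁴)(-1.16) = 3.3 × 10⁻⁴ → stable
The 89–164 m interval has Δρ < 0: lighter water underlies denser water.

89–164 m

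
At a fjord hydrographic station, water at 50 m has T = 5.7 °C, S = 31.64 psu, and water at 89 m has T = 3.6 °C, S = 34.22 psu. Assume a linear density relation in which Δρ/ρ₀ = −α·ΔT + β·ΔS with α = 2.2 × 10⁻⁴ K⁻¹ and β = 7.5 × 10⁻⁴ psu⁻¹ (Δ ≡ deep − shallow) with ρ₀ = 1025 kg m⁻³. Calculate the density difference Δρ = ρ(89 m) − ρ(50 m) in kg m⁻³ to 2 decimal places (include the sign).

+2.46 kg m⁻³

ΔT = -2.1 K, ΔS = +2.58 psu (deep − shallow).
Δρ/ρ₀ = −(2.2 × 10⁻⁴)(-2.1) + (7.5 × 10⁻⁴)(+2.58) = 2.397 × 10⁻³.
Δρ = 1025 × (2.397 × 10⁻³) = +2.46 kg m⁻³.
Positive Δρ: denser below, stable.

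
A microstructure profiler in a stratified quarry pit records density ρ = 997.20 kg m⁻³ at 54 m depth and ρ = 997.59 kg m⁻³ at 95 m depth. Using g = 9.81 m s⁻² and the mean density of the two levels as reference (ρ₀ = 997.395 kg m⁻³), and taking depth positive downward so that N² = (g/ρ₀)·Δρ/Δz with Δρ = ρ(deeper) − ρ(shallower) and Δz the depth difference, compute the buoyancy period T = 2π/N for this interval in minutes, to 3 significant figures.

Δρ = 997.59 − 997.20 = 0.39 kg m⁻³ over Δz = 95 − 54 = 41 m.
N² = (9.81/997.395) × (0.39/41) = 9.3558 × 10⁻⁵ s⁻².
N = √(9.3558 × 10⁻⁵) = 9.6725 × 10⁻³ rad s⁻¹, so T = 2π/N = 649.59 s = 10.827 min ≈ 10.8 min.

10.8 min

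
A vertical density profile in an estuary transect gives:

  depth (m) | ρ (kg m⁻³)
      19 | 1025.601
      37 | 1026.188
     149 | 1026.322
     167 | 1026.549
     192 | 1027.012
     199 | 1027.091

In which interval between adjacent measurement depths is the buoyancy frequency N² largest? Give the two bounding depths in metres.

Compute the density gradient over each adjacent pair:
  19–37 m: Δρ/Δz = 0.587/18 = 0.033 kg m⁻⁴
  37–149 m: Δρ/Δz = 0.134/112 = 1.2 × 10⁻³ kg m⁻⁴
  149–167 m: Δρ/Δz = 0.227/18 = 0.013 kg m⁻⁴
  167–192 m: Δρ/Δz = 0.463/25 = 0.019 kg m⁻⁴
  192–199 m: Δρ/Δz = 0.079/7 = 0.011 kg m⁻⁴
The largest gradient is in the 19–37 m interval — the pycnocline.

19–37 m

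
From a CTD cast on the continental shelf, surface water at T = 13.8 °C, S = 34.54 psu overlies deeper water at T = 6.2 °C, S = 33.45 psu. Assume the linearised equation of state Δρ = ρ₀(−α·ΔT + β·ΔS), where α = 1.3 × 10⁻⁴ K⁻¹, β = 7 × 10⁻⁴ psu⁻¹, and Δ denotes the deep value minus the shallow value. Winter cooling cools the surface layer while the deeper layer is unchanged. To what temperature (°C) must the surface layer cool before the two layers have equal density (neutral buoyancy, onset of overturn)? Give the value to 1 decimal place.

12.1 °C

Neutral buoyancy requires Δρ = 0, i.e. −α(T_deep − T_surf′) + β(S_deep − S_surf) = 0.
T_surf′ = T_deep − (β/α)·ΔS = 6.2 − (7 × 10⁻⁴/1.3 × 10⁻⁴)·(-1.09) = 12.069 °C.
Cooling required: 13.8 − (12.069) = 1.731 °C.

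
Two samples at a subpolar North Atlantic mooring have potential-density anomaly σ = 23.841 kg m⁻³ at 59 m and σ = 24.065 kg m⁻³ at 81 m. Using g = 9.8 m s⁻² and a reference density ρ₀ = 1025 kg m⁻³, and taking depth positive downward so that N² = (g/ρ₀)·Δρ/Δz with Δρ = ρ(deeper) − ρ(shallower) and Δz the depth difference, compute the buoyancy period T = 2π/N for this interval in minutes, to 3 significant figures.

10.6 min

Δρ = 1024.065 − 1023.841 = 0.224 kg m⁻³ over Δz = 81 − 59 = 22 m.
N² = (9.8/1025) × (0.224/22) = 9.7348 × 10⁻⁵ s⁻².
N = √(9.7348 × 10⁻⁵) = 9.8665 × 10⁻³ rad s⁻¹, so T = 2π/N = 636.82 s = 10.614 min ≈ 10.6 min.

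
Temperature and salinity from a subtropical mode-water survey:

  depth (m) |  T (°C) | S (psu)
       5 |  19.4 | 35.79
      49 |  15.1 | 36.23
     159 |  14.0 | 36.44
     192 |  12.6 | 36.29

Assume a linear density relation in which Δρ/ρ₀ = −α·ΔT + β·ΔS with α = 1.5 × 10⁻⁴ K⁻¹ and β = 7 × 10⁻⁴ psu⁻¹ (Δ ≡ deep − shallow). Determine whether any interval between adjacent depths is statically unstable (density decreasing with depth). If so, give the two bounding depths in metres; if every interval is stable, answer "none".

none

Evaluate Δρ/ρ₀ = −αΔT + βΔS across each adjacent pair:
  5–49 m: −αΔT+βΔS = −(1.5 × 10⁻⁴)(-4.3)+(7 × 10⁻⁴)(+0.44) = 9.5 × 10⁻⁴ → stable
  49–159 m: −αΔT+βΔS = −(1.5 × 10⁻⁴)(-1.1)+(7 × 10⁻⁴)(+0.21) = 3.1 × 10⁻⁴ → stable
  159–192 m: −αΔT+βΔS = −(1.5 × 10⁻⁴)(-1.4)+(7 × 10⁻⁴)(-0.15) = 1.0 × 10⁻⁴ → stable
Every interval has Δρ > 0: the column is stably stratified throughout.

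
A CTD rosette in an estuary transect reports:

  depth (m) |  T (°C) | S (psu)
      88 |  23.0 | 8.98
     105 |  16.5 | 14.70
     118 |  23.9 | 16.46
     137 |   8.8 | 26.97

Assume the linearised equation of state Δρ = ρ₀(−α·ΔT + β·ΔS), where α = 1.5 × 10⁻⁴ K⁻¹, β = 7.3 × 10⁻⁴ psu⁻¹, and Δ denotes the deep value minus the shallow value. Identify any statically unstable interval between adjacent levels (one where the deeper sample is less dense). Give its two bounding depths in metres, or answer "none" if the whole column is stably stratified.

Evaluate Δρ/ρ₀ = −αΔT + βΔS across each adjacent pair:
  88–105 m: −αΔT+βΔS = −(1.5 × 10⁻⁴)(-6.5)+(7.3 × 10⁻⁴)(+5.72) = 5.2 × 10⁻³ → stable
  105–118 m: −αΔT+βΔS = −(1.5 × 10⁻⁴)(+7.4)+(7.3 × 10⁻⁴)(+1.76) = 1.7 × 10⁻⁴ → stable
  118–137 m: −αΔT+βΔS = −(1.5 × 10⁻⁴)(-15.1)+(7.3 × 10⁻⁴)(+10.51) = 9.9 × 10⁻³ → stable
Every interval has Δρ > 0: the column is stably stratified throughout.

none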